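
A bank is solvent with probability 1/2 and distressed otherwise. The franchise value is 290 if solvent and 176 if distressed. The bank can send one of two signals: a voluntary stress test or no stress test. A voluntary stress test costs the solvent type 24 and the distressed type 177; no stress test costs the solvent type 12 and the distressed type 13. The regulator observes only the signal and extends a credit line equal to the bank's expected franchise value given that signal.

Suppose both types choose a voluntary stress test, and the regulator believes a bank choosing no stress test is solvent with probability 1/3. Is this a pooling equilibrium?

No

At the pooled signal (stress test) the regulator holds the prior 1/2 and pays 1/2·290 + 1/2·176 = 233. Off-path (no stress test) belief 1/3 gives 1/3·290 + 2/3·176 = 214.
Solvent: stress test gives 233 − 24 = 209; no stress test gives 214 − 12 = 202. Stays. ✓
Distressed: stress test gives 233 − 177 = 56; no stress test gives 214 − 13 = 201. Deviates. ✗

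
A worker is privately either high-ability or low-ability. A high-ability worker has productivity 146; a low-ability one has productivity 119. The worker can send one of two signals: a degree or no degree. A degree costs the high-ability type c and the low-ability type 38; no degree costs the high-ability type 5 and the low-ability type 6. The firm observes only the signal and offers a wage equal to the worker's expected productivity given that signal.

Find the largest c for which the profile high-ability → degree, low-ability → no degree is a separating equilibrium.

Under separation: degree → high-ability (pays 146); no degree → low-ability (pays 119).
Low-ability: 119 − 6 = 113 ≥ 146 − 38 = 108. Holds regardless of c. ✓
High-ability: 146 − c ≥ 119 − 5, so c ≤ 146 − 114 = 32.

32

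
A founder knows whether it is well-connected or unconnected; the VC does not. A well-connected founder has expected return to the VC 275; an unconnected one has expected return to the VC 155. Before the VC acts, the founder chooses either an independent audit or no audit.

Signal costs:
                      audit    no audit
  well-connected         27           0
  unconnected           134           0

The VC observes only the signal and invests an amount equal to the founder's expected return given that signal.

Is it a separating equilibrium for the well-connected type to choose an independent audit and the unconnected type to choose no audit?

Yes

If types separate, audit earns payment 275 and no audit earns 155.
Well-connected: audit gives 275 − 27 = 248; no audit gives 155 − 0 = 155. No deviation. ✓
Unconnected: no audit gives 155 − 0 = 155; audit gives 275 − 134 = 141. No deviation. ✓
Both incentive constraints hold.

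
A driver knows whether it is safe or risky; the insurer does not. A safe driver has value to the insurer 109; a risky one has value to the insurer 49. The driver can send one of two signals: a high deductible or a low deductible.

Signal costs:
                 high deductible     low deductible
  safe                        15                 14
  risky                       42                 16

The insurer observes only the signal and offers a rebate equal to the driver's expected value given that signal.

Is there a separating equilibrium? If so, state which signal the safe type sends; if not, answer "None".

None

Try safe → high deductible, risky → low deductible:
  If types separate, high deductible earns payment 109 and low deductible earns 49.
  Safe: high deductible gives 109 − 15 = 94; low deductible gives 49 − 14 = 35. No deviation. ✓
  Risky: low deductible gives 49 − 16 = 33; high deductible gives 109 − 42 = 67. Would deviate. ✗
Try safe → low deductible, risky → high deductible:
  If types separate, low deductible earns payment 109 and high deductible earns 49.
  Safe: low deductible gives 109 − 14 = 95; high deductible gives 49 − 15 = 34. No deviation. ✓
  Risky: high deductible gives 49 − 42 = 7; low deductible gives 109 − 16 = 93. Would deviate. ✗
Neither assignment is incentive-compatible.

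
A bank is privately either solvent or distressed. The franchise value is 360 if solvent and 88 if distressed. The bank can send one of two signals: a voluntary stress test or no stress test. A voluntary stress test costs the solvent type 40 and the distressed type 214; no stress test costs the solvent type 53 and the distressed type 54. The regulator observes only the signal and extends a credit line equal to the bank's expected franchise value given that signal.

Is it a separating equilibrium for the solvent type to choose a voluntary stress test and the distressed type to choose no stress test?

If types separate, stress test earns payment 360 and no stress test earns 88.
Solvent: stress test gives 360 − 40 = 320; no stress test gives 88 − 53 = 35. No deviation. ✓
Distressed: no stress test gives 88 − 54 = 34; stress test gives 360 − 214 = 146. Would deviate. ✗

No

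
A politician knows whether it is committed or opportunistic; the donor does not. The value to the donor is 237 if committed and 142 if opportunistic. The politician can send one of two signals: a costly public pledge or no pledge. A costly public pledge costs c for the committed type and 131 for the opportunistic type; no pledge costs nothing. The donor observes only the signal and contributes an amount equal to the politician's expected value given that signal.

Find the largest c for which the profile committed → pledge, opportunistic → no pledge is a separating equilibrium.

Under separation: pledge → committed (pays 237); no pledge → opportunistic (pays 142).
Opportunistic: 142 − 0 = 142 ≥ 237 − 131 = 106. Holds regardless of c. ✓
Committed: 237 − c ≥ 142 − 0, so c ≤ 237 − 142 = 95.

95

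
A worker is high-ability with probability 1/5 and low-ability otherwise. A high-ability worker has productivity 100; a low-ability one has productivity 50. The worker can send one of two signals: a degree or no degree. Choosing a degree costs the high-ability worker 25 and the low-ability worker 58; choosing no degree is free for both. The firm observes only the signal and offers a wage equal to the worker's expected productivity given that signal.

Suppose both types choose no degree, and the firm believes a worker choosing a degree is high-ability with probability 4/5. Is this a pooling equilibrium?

No

At the pooled signal (no degree) the firm holds the prior 1/5 and pays 1/5·100 + 4/5·50 = 60. Off-path (degree) belief 4/5 gives 4/5·100 + 1/5·50 = 90.
High-ability: no degree gives 60 − 0 = 60; degree gives 90 − 25 = 65. Deviates. ✗
Low-ability: no degree gives 60 − 0 = 60; degree gives 90 − 58 = 32. Stays. ✓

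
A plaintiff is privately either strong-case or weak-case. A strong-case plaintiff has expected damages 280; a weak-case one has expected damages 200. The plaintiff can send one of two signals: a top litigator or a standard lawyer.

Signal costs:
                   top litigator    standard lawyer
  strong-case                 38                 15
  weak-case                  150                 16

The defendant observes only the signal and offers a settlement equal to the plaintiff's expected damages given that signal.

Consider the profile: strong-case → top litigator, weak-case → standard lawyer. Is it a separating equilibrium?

If types separate, top litigator earns payment 280 and standard lawyer earns 200.
Strong-case: top litigator gives 280 − 38 = 242; standard lawyer gives 200 − 15 = 185. No deviation. ✓
Weak-case: standard lawyer gives 200 − 16 = 184; top litigator gives 280 − 150 = 130. No deviation. ✓
Neither type gains from mimicking the other.

Yes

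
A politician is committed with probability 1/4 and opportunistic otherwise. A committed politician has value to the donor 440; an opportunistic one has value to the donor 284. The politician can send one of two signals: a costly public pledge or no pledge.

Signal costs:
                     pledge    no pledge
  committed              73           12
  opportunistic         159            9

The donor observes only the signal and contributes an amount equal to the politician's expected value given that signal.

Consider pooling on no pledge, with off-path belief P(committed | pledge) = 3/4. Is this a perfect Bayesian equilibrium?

At the pooled signal (no pledge) the donor holds the prior 1/4 and pays 1/4·440 + 3/4·284 = 323. Off-path (pledge) belief 3/4 gives 3/4·440 + 1/4·284 = 401.
Committed: no pledge gives 323 − 12 = 311; pledge gives 401 − 73 = 328. Deviates. ✗
Opportunistic: no pledge gives 323 − 9 = 314; pledge gives 401 − 159 = 242. Stays. ✓

No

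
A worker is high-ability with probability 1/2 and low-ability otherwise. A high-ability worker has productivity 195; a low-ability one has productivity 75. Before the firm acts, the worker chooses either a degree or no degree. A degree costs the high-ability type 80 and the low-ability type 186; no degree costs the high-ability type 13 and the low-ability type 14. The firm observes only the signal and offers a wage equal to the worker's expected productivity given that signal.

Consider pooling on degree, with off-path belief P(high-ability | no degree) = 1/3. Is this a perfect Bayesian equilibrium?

At the pooled signal (degree) the firm holds the prior 1/2 and pays 1/2·195 + 1/2·75 = 135. Off-path (no degree) belief 1/3 gives 1/3·195 + 2/3·75 = 115.
High-ability: degree gives 135 − 80 = 55; no degree gives 115 − 13 = 102. Deviates. ✗
Low-ability: degree gives 135 − 186 = -51; no degree gives 115 − 14 = 101. Deviates. ✗

No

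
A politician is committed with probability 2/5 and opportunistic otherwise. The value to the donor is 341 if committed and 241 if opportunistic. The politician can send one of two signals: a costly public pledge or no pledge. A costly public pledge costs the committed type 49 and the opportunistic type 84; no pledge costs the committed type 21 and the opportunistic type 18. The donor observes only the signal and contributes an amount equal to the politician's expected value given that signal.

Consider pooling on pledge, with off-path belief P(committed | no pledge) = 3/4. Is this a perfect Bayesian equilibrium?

No

At the pooled signal (pledge) the donor holds the prior 2/5 and pays 2/5·341 + 3/5·241 = 281. Off-path (no pledge) belief 3/4 gives 3/4·341 + 1/4·241 = 316.
Committed: pledge gives 281 − 49 = 232; no pledge gives 316 − 21 = 295. Deviates. ✗
Opportunistic: pledge gives 281 − 84 = 197; no pledge gives 316 − 18 = 298. Deviates. ✗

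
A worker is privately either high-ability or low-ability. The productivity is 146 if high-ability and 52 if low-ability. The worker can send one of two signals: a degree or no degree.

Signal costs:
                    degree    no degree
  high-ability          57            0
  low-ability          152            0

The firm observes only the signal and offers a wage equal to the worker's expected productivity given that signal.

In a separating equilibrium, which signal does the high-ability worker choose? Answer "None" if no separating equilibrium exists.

Try high-ability → degree, low-ability → no degree:
  Under separation the firm infers type exactly: degree → high-ability (pays 146), no degree → low-ability (pays 52).
  High-ability: degree gives 146 − 57 = 89; no degree gives 52 − 0 = 52. No deviation. ✓
  Low-ability: no degree gives 52 − 0 = 52; degree gives 146 − 152 = -6. No deviation. ✓
Both hold — the high-ability type sends degree.

degree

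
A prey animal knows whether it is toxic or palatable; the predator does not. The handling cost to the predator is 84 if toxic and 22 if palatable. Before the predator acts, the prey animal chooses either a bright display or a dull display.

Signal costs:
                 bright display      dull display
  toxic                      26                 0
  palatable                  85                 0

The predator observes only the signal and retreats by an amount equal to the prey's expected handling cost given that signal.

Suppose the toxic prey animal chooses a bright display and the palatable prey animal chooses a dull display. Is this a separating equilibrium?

Under separation the predator infers type exactly: bright display → toxic (pays 84), dull display → palatable (pays 22).
Toxic: bright display gives 84 − 26 = 58; dull display gives 22 − 0 = 22. No deviation. ✓
Palatable: dull display gives 22 − 0 = 22; bright display gives 84 − 85 = -1. No deviation. ✓
Neither type gains from mimicking the other.

Yes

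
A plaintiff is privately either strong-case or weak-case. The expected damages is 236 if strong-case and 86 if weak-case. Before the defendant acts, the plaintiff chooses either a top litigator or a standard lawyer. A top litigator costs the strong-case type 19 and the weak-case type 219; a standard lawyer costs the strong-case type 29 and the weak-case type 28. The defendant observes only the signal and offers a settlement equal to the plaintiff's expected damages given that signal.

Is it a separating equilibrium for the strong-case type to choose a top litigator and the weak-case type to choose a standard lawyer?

Yes

Under separation the defendant infers type exactly: top litigator → strong-case (pays 236), standard lawyer → weak-case (pays 86).
Strong-case: top litigator gives 236 − 19 = 217; standard lawyer gives 86 − 29 = 57. No deviation. ✓
Weak-case: standard lawyer gives 86 − 28 = 58; top litigator gives 236 − 219 = 17. No deviation. ✓
Both incentive constraints hold.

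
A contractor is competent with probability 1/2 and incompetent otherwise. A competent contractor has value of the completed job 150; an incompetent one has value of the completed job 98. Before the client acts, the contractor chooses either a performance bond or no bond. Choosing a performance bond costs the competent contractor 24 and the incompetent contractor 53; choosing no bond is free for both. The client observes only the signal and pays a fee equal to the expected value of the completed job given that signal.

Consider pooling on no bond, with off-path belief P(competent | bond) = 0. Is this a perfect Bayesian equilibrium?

Yes

On the equilibrium path (no bond) the client holds the prior 1/2 and pays 1/2·150 + 1/2·98 = 124. Off-path (bond) belief 0 gives 0·150 + 1·98 = 98.
Competent: no bond gives 124 − 0 = 124; bond gives 98 − 24 = 74. Stays. ✓
Incompetent: no bond gives 124 − 0 = 124; bond gives 98 − 53 = 45. Stays. ✓
Beliefs are Bayes-consistent on-path and both types best-respond.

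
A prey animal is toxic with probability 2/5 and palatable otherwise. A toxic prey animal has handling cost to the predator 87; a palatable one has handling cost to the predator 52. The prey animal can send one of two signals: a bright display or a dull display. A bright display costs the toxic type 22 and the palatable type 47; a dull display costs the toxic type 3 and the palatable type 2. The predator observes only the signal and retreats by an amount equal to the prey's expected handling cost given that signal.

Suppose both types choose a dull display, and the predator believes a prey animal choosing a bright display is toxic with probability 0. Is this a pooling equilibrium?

Yes

At the pooled signal (dull display) the predator holds the prior 2/5 and pays 2/5·87 + 3/5·52 = 66. Off-path (bright display) belief 0 gives 0·87 + 1·52 = 52.
Toxic: dull display gives 66 − 3 = 63; bright display gives 52 − 22 = 30. Stays. ✓
Palatable: dull display gives 66 − 2 = 64; bright display gives 52 − 47 = 5. Stays. ✓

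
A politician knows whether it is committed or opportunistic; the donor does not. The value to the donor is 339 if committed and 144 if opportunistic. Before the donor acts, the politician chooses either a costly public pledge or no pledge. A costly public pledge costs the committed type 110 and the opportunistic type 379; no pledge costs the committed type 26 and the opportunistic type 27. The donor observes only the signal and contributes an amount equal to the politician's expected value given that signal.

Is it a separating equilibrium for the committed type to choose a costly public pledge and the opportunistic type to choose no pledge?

Under separation the donor infers type exactly: pledge → committed (pays 339), no pledge → opportunistic (pays 144).
Committed: pledge gives 339 − 110 = 229; no pledge gives 144 − 26 = 118. No deviation. ✓
Opportunistic: no pledge gives 144 − 27 = 117; pledge gives 339 − 379 = -40. No deviation. ✓
Both incentive constraints hold.

Yes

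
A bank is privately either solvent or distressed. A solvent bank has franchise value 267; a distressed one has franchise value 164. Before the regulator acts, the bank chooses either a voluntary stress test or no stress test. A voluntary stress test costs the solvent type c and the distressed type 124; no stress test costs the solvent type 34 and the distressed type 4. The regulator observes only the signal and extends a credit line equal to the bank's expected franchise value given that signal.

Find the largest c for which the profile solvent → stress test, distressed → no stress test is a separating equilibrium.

137

Under separation: stress test → solvent (pays 267); no stress test → distressed (pays 164).
Distressed: 164 − 4 = 160 ≥ 267 − 124 = 143. Holds regardless of c. ✓
Solvent: 267 − c ≥ 164 − 34, so c ≤ 267 − 130 = 137.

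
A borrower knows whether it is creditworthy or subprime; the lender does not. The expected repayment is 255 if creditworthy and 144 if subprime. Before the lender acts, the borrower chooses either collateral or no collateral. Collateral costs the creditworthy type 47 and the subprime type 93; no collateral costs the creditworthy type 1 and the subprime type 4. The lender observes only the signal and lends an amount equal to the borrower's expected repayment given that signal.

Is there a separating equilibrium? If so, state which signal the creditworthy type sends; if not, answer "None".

None

Try creditworthy → collateral, subprime → no collateral:
  Under separation the lender infers type exactly: collateral → creditworthy (pays 255), no collateral → subprime (pays 144).
  Creditworthy: collateral gives 255 − 47 = 208; no collateral gives 144 − 1 = 143. No deviation. ✓
  Subprime: no collateral gives 144 − 4 = 140; collateral gives 255 − 93 = 162. Would deviate. ✗
Try creditworthy → no collateral, subprime → collateral:
  Under separation the lender infers type exactly: no collateral → creditworthy (pays 255), collateral → subprime (pays 144).
  Creditworthy: no collateral gives 255 − 1 = 254; collateral gives 144 − 47 = 97. No deviation. ✓
  Subprime: collateral gives 144 − 93 = 51; no collateral gives 255 − 4 = 251. Would deviate. ✗
Neither assignment is incentive-compatible.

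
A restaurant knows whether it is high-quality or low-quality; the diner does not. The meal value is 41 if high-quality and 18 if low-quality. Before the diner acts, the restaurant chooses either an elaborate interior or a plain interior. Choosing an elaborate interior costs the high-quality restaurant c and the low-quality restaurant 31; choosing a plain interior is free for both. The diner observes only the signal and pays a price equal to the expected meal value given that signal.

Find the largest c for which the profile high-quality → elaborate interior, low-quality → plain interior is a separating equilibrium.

23

Under separation: elaborate interior → high-quality (pays 41); plain interior → low-quality (pays 18).
Low-quality: 18 − 0 = 18 ≥ 41 − 31 = 10. Holds regardless of c. ✓
High-quality: 41 − c ≥ 18 − 0, so c ≤ 41 − 18 = 23.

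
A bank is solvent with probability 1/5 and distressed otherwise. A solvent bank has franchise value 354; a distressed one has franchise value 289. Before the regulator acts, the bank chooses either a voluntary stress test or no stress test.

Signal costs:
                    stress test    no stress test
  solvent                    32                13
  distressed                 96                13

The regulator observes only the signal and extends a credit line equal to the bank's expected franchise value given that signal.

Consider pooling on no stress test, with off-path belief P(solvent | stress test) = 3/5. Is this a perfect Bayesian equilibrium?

At the pooled signal (no stress test) the regulator holds the prior 1/5 and pays 1/5·354 + 4/5·289 = 302. Off-path (stress test) belief 3/5 gives 3/5·354 + 2/5·289 = 328.
Solvent: no stress test gives 302 − 13 = 289; stress test gives 328 − 32 = 296. Deviates. ✗
Distressed: no stress test gives 302 − 13 = 289; stress test gives 328 − 96 = 232. Stays. ✓

No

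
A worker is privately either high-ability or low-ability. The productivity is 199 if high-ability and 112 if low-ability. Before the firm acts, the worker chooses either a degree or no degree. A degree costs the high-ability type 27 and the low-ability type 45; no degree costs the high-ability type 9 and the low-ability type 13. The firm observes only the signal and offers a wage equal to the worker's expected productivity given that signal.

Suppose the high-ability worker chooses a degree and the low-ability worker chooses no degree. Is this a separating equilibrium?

Under separation the firm infers type exactly: degree → high-ability (pays 199), no degree → low-ability (pays 112).
High-ability: degree gives 199 − 27 = 172; no degree gives 112 − 9 = 103. No deviation. ✓
Low-ability: no degree gives 112 − 13 = 99; degree gives 199 − 45 = 154. Would deviate. ✗

No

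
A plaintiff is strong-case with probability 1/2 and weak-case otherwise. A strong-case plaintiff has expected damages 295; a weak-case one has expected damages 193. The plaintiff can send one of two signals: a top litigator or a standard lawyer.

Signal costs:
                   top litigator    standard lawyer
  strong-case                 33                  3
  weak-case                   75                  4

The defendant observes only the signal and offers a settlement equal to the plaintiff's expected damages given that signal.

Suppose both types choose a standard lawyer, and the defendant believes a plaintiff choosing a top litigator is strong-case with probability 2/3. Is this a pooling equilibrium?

Yes

On the equilibrium path (standard lawyer) the defendant holds the prior 1/2 and pays 1/2·295 + 1/2·193 = 244. Off-path (top litigator) belief 2/3 gives 2/3·295 + 1/3·193 = 261.
Strong-case: standard lawyer gives 244 − 3 = 241; top litigator gives 261 − 33 = 228. Stays. ✓
Weak-case: standard lawyer gives 244 − 4 = 240; top litigator gives 261 − 75 = 186. Stays. ✓
Beliefs are Bayes-consistent on-path and both types best-respond.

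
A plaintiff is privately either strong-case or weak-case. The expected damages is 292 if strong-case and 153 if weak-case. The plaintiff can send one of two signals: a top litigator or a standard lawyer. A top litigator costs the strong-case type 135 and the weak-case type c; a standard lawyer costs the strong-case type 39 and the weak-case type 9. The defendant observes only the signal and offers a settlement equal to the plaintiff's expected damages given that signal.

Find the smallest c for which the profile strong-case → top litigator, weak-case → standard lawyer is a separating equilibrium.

148

Under separation: top litigator → strong-case (pays 292); standard lawyer → weak-case (pays 153).
Strong-case: 292 − 135 = 157 ≥ 153 − 39 = 114. Holds regardless of c. ✓
Weak-case: 153 − 9 ≥ 292 − c, so c ≥ 292 − 144 = 148.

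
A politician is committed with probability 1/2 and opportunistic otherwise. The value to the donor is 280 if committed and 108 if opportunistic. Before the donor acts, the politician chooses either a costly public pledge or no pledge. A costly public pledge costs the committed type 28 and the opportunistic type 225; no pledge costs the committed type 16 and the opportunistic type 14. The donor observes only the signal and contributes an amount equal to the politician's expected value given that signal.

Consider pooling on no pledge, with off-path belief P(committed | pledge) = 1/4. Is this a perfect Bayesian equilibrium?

Yes

At the pooled signal (no pledge) the donor holds the prior 1/2 and pays 1/2·280 + 1/2·108 = 194. Off-path (pledge) belief 1/4 gives 1/4·280 + 3/4·108 = 151.
Committed: no pledge gives 194 − 16 = 178; pledge gives 151 − 28 = 123. Stays. ✓
Opportunistic: no pledge gives 194 − 14 = 180; pledge gives 151 − 225 = -74. Stays. ✓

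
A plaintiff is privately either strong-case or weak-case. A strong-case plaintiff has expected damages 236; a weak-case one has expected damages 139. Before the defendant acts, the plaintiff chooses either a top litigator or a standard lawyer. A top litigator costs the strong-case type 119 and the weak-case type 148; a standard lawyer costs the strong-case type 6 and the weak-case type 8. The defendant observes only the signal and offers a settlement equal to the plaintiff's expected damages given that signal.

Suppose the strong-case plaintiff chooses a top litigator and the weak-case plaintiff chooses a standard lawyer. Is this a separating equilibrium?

No

If types separate, top litigator earns payment 236 and standard lawyer earns 139.
Strong-case: top litigator gives 236 − 119 = 117; standard lawyer gives 139 − 6 = 133. Would deviate. ✗
Weak-case: standard lawyer gives 139 − 8 = 131; top litigator gives 236 − 148 = 88. No deviation. ✓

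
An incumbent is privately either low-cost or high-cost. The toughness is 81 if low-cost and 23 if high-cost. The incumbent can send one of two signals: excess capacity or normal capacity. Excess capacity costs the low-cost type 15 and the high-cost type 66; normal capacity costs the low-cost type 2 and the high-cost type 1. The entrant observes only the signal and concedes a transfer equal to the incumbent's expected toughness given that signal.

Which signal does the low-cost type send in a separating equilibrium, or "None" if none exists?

Try low-cost → excess capacity, high-cost → normal capacity:
  Under separation the entrant infers type exactly: excess capacity → low-cost (pays 81), normal capacity → high-cost (pays 23).
  Low-cost: excess capacity gives 81 − 15 = 66; normal capacity gives 23 − 2 = 21. No deviation. ✓
  High-cost: normal capacity gives 23 − 1 = 22; excess capacity gives 81 − 66 = 15. No deviation. ✓
Both hold — the low-cost type sends excess capacity.

excess capacity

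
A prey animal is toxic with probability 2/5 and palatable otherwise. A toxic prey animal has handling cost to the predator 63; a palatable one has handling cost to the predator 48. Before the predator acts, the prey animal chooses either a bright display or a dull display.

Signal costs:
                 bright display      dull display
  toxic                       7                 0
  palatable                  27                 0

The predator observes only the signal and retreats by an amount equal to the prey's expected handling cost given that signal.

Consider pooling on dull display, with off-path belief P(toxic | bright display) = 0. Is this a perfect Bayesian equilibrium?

Yes

At the pooled signal (dull display) the predator holds the prior 2/5 and pays 2/5·63 + 3/5·48 = 54. Off-path (bright display) belief 0 gives 0·63 + 1·48 = 48.
Toxic: dull display gives 54 − 0 = 54; bright display gives 48 − 7 = 41. Stays. ✓
Palatable: dull display gives 54 − 0 = 54; bright display gives 48 − 27 = 21. Stays. ✓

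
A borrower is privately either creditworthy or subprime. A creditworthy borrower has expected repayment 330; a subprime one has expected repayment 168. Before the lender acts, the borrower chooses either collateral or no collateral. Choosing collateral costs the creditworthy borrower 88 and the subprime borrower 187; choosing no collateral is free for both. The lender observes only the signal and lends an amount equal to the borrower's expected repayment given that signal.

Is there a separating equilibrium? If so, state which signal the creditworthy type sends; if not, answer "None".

Try creditworthy → collateral, subprime → no collateral:
  Under separation the lender infers type exactly: collateral → creditworthy (pays 330), no collateral → subprime (pays 168).
  Creditworthy: collateral gives 330 − 88 = 242; no collateral gives 168 − 0 = 168. No deviation. ✓
  Subprime: no collateral gives 168 − 0 = 168; collateral gives 330 − 187 = 143. No deviation. ✓
Both hold — the creditworthy type sends collateral.

collateral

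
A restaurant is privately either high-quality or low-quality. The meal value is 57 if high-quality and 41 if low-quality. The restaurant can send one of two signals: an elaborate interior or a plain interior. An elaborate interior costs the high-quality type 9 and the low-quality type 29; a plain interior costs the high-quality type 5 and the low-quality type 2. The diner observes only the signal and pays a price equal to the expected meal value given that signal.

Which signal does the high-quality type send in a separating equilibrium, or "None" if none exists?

elaborate interior

Try high-quality → elaborate interior, low-quality → plain interior:
  Under separation the diner infers type exactly: elaborate interior → high-quality (pays 57), plain interior → low-quality (pays 41).
  High-quality: elaborate interior gives 57 − 9 = 48; plain interior gives 41 − 5 = 36. No deviation. ✓
  Low-quality: plain interior gives 41 − 2 = 39; elaborate interior gives 57 − 29 = 28. No deviation. ✓
Both hold — the high-quality type sends elaborate interior.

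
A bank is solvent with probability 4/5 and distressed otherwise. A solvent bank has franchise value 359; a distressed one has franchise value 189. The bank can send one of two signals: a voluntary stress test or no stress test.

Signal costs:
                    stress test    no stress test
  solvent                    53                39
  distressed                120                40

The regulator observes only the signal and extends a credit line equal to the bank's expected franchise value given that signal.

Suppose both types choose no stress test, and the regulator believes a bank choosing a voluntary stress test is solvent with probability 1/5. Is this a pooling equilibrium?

On the equilibrium path (no stress test) the regulator holds the prior 4/5 and pays 4/5·359 + 1/5·189 = 325. Off-path (stress test) belief 1/5 gives 1/5·359 + 4/5·189 = 223.
Solvent: no stress test gives 325 − 39 = 286; stress test gives 223 − 53 = 170. Stays. ✓
Distressed: no stress test gives 325 − 40 = 285; stress test gives 223 − 120 = 103. Stays. ✓
Beliefs are Bayes-consistent on-path and both types best-respond.

Yes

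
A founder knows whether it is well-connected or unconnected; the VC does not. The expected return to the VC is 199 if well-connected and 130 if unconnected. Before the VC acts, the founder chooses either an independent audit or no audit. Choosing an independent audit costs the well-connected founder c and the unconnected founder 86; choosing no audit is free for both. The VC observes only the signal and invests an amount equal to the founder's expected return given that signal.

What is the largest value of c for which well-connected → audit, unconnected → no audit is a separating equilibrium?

Under separation: audit → well-connected (pays 199); no audit → unconnected (pays 130).
Unconnected: 130 − 0 = 130 ≥ 199 − 86 = 113. Holds regardless of c. ✓
Well-connected: 199 − c ≥ 130 − 0, so c ≤ 199 − 130 = 69.

69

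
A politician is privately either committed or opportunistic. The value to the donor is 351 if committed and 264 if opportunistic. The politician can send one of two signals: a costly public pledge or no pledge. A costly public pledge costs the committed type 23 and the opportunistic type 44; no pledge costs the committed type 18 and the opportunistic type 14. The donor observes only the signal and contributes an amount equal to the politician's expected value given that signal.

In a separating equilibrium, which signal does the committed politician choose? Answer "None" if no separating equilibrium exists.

Try committed → pledge, opportunistic → no pledge:
  If types separate, pledge earns payment 351 and no pledge earns 264.
  Committed: pledge gives 351 − 23 = 328; no pledge gives 264 − 18 = 246. No deviation. ✓
  Opportunistic: no pledge gives 264 − 14 = 250; pledge gives 351 − 44 = 307. Would deviate. ✗
Try committed → no pledge, opportunistic → pledge:
  If types separate, no pledge earns payment 351 and pledge earns 264.
  Committed: no pledge gives 351 − 18 = 333; pledge gives 264 − 23 = 241. No deviation. ✓
  Opportunistic: pledge gives 264 − 44 = 220; no pledge gives 351 − 14 = 337. Would deviate. ✗
Neither assignment is incentive-compatible.

None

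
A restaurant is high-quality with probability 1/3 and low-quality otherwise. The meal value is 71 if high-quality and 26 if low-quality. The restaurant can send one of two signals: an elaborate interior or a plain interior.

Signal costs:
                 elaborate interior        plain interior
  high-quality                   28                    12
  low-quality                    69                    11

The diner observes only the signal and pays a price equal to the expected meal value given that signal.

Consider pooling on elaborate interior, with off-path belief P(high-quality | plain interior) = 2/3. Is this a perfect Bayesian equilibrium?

On the equilibrium path (elaborate interior) the diner holds the prior 1/3 and pays 1/3·71 + 2/3·26 = 41. Off-path (plain interior) belief 2/3 gives 2/3·71 + 1/3·26 = 56.
High-quality: elaborate interior gives 41 − 28 = 13; plain interior gives 56 − 12 = 44. Deviates. ✗
Low-quality: elaborate interior gives 41 − 69 = -28; plain interior gives 56 − 11 = 45. Deviates. ✗

No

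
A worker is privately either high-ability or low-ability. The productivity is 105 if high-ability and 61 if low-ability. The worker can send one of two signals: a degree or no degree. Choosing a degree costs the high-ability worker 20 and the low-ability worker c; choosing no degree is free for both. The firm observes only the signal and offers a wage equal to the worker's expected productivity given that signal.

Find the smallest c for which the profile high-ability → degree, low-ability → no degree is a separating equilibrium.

44

Under separation: degree → high-ability (pays 105); no degree → low-ability (pays 61).
High-ability: 105 − 20 = 85 ≥ 61 − 0 = 61. Holds regardless of c. ✓
Low-ability: 61 − 0 ≥ 105 − c, so c ≥ 105 − 61 = 44.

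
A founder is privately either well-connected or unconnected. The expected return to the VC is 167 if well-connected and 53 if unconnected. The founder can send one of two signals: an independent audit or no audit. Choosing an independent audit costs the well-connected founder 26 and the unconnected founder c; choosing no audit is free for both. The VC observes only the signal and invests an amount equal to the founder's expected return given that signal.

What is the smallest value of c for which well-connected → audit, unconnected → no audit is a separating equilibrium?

114

Under separation: audit → well-connected (pays 167); no audit → unconnected (pays 53).
Well-connected: 167 − 26 = 141 ≥ 53 − 0 = 53. Holds regardless of c. ✓
Unconnected: 53 − 0 ≥ 167 − c, so c ≥ 167 − 53 = 114.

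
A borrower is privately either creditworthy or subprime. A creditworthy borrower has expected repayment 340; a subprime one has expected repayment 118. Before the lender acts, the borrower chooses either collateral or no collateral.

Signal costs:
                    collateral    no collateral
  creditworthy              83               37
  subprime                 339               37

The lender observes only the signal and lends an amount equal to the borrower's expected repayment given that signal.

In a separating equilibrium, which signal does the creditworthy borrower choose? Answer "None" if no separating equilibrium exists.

Try creditworthy → collateral, subprime → no collateral:
  If types separate, collateral earns payment 340 and no collateral earns 118.
  Creditworthy: collateral gives 340 − 83 = 257; no collateral gives 118 − 37 = 81. No deviation. ✓
  Subprime: no collateral gives 118 − 37 = 81; collateral gives 340 − 339 = 1. No deviation. ✓
Both hold — the creditworthy type sends collateral.

collateral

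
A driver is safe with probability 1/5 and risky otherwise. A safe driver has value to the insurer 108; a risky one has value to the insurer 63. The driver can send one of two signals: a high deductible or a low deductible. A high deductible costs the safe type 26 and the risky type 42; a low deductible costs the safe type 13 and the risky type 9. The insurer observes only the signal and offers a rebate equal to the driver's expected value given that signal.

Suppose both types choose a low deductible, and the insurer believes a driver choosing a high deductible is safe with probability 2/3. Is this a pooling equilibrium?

No

At the pooled signal (low deductible) the insurer holds the prior 1/5 and pays 1/5·108 + 4/5·63 = 72. Off-path (high deductible) belief 2/3 gives 2/3·108 + 1/3·63 = 93.
Safe: low deductible gives 72 − 13 = 59; high deductible gives 93 − 26 = 67. Deviates. ✗
Risky: low deductible gives 72 − 9 = 63; high deductible gives 93 − 42 = 51. Stays. ✓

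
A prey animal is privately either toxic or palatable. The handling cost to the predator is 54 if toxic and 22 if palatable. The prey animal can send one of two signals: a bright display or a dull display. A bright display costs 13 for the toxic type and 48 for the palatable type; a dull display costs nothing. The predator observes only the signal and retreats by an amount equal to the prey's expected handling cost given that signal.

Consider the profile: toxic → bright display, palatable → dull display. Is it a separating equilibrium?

Under separation the predator infers type exactly: bright display → toxic (pays 54), dull display → palatable (pays 22).
Toxic: bright display gives 54 − 13 = 41; dull display gives 22 − 0 = 22. No deviation. ✓
Palatable: dull display gives 22 − 0 = 22; bright display gives 54 − 48 = 6. No deviation. ✓
Neither type gains from mimicking the other.

Yes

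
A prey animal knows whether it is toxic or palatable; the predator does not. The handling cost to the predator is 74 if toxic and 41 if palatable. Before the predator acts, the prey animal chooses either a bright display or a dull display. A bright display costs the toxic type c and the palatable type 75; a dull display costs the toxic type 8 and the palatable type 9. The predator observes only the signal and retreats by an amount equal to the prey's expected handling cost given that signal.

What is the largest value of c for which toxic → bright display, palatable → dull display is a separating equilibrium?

41

Under separation: bright display → toxic (pays 74); dull display → palatable (pays 41).
Palatable: 41 − 9 = 32 ≥ 74 − 75 = -1. Holds regardless of c. ✓
Toxic: 74 − c ≥ 41 − 8, so c ≤ 74 − 33 = 41.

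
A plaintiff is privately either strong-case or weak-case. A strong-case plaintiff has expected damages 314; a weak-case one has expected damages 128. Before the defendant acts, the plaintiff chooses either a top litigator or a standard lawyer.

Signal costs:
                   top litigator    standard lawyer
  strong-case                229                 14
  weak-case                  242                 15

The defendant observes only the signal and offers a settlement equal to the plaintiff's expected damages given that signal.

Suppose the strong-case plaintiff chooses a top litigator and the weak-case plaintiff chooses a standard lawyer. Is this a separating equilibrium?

Under separation the defendant infers type exactly: top litigator → strong-case (pays 314), standard lawyer → weak-case (pays 128).
Strong-case: top litigator gives 314 − 229 = 85; standard lawyer gives 128 − 14 = 114. Would deviate. ✗
Weak-case: standard lawyer gives 128 − 15 = 113; top litigator gives 314 − 242 = 72. No deviation. ✓

No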